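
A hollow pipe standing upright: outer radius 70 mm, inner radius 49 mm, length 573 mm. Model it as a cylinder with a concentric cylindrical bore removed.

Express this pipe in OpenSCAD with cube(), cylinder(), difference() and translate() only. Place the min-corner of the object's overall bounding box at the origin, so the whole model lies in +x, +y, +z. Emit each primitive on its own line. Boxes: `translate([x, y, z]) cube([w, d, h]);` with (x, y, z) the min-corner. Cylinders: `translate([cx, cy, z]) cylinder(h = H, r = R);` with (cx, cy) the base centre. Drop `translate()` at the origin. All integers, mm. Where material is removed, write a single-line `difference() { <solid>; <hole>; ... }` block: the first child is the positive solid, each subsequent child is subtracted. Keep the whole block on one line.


difference() { translate([70, 70, 0]) cylinder(h = 573, r = 70); translate([70, 70, 0]) cylinder(h = 573, r = 49); }


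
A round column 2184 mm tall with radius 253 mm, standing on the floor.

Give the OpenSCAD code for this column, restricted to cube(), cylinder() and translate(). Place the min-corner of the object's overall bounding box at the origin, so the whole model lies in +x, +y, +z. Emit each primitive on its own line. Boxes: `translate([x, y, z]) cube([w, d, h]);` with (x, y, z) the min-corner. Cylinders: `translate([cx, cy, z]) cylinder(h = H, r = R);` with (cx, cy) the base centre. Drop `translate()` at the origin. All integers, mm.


translate([253, 253, 0]) cylinder(h = 2184, r = 253);


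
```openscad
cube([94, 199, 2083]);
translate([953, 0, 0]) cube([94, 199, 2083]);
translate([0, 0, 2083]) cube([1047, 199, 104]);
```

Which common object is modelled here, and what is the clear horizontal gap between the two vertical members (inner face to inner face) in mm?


A door frame. The clear opening width is 859 mm.

Two 2083 mm tall posts with a header on top — a door frame. The left jamb is 94 mm wide at x = 0; the right jamb starts at x = 953. The clear opening is 953 − 94 = 859 mm.


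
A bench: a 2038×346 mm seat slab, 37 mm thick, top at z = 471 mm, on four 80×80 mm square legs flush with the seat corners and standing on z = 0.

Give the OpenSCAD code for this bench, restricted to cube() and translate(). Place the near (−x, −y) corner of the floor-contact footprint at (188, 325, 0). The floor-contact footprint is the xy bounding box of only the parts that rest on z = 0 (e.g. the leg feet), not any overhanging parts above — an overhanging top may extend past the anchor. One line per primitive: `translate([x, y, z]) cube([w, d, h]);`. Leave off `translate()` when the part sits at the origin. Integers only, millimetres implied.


translate([188, 325, 434]) cube([2038, 346, 37]);
translate([188, 325, 0]) cube([80, 80, 434]);
translate([188, 591, 0]) cube([80, 80, 434]);
translate([2146, 325, 0]) cube([80, 80, 434]);
translate([2146, 591, 0]) cube([80, 80, 434]);


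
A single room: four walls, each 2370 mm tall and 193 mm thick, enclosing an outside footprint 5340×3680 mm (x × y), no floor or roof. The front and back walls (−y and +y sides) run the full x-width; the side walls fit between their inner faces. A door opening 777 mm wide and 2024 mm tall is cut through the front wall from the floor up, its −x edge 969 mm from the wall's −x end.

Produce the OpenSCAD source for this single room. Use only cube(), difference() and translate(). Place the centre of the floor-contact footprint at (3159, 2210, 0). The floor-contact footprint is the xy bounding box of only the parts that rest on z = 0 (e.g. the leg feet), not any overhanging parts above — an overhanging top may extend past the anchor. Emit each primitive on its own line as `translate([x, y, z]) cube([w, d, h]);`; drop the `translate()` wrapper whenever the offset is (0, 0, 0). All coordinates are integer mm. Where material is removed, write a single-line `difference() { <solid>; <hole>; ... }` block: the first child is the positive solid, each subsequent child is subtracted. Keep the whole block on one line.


difference() { translate([489, 370, 0]) cube([5340, 193, 2370]); translate([1458, 370, 0]) cube([777, 193, 2024]); }
translate([489, 3857, 0]) cube([5340, 193, 2370]);
translate([489, 563, 0]) cube([193, 3294, 2370]);
translate([5636, 563, 0]) cube([193, 3294, 2370]);


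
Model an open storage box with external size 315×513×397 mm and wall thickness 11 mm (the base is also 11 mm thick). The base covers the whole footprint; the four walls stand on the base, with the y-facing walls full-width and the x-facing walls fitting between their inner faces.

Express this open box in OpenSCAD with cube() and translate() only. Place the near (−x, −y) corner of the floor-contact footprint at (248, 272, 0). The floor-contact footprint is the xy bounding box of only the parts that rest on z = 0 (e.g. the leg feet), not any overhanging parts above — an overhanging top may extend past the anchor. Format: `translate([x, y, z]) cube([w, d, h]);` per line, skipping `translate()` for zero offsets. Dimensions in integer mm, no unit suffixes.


translate([248, 272, 0]) cube([315, 513, 11]);
translate([248, 272, 11]) cube([315, 11, 386]);
translate([248, 774, 11]) cube([315, 11, 386]);
translate([248, 283, 11]) cube([11, 491, 386]);
translate([552, 283, 11]) cube([11, 491, 386]);


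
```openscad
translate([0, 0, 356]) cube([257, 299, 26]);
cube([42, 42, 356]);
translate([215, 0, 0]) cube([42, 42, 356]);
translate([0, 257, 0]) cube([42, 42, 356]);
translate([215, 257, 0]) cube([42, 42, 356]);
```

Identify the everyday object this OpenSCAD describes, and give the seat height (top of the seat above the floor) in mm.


A stool. The seat height is 382 mm.

A 257×299×26 slab at z = 356 on four corner posts — a stool. The seat top is 356 + 26 = 382 mm.


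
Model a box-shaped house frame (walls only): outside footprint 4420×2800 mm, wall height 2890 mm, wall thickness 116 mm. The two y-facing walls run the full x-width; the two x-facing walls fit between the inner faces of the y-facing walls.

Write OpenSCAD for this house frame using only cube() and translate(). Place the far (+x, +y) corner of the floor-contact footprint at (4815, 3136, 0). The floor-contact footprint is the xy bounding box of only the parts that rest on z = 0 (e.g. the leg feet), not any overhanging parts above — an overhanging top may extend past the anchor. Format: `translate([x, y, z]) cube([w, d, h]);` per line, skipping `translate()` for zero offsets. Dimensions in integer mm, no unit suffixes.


translate([395, 336, 0]) cube([4420, 116, 2890]);
translate([395, 3020, 0]) cube([4420, 116, 2890]);
translate([395, 452, 0]) cube([116, 2568, 2890]);
translate([4699, 452, 0]) cube([116, 2568, 2890]);


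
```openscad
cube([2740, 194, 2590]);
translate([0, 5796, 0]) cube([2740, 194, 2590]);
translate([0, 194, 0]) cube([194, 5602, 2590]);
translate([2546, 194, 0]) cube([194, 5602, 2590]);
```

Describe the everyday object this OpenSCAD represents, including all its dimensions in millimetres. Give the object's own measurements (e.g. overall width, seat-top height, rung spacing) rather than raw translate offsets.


The wall frame of a small rectangular building: four walls, each 2590 mm tall and 194 mm thick, enclosing a footprint 2740 mm (x) by 5990 mm (y) outside-to-outside, with no floor or roof. The front and back walls (the −y and +y sides) span the full width; the two side walls fit between them.


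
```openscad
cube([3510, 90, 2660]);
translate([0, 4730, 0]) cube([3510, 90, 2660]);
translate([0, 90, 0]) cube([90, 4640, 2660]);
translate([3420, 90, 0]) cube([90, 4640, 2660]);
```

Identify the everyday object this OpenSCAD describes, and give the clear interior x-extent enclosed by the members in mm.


A house (or room) frame. The interior width is 3330 mm.

Four 2660 mm walls enclosing a rectangle with no floor or roof — a room or house frame. Outside width is 3510 mm and wall thickness is 90 mm, so the interior width is 3510 − 2 × 90 = 3330 mm.


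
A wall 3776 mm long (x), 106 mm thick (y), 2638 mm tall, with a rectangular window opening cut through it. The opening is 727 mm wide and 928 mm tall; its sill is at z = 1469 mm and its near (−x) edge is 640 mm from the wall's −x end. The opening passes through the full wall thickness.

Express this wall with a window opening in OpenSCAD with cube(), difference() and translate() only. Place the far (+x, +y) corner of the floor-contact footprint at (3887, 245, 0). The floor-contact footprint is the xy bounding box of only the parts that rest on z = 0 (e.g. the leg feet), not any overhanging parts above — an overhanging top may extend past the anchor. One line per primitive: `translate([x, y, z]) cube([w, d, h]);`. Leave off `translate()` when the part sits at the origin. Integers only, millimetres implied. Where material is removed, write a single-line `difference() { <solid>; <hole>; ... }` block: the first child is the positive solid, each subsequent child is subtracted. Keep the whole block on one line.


difference() { translate([111, 139, 0]) cube([3776, 106, 2638]); translate([751, 139, 1469]) cube([727, 106, 928]); }


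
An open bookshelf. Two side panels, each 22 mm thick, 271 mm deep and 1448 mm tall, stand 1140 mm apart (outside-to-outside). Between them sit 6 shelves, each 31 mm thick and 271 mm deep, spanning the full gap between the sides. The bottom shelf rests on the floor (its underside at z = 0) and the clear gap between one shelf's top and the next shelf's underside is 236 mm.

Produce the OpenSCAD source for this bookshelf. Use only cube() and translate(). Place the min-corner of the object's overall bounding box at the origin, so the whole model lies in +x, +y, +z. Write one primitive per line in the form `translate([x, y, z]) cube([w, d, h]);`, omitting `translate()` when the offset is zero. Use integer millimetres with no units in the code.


cube([22, 271, 1448]);
translate([1118, 0, 0]) cube([22, 271, 1448]);
translate([22, 0, 0]) cube([1096, 271, 31]);
translate([22, 0, 267]) cube([1096, 271, 31]);
translate([22, 0, 534]) cube([1096, 271, 31]);
translate([22, 0, 801]) cube([1096, 271, 31]);
translate([22, 0, 1068]) cube([1096, 271, 31]);
translate([22, 0, 1335]) cube([1096, 271, 31]);


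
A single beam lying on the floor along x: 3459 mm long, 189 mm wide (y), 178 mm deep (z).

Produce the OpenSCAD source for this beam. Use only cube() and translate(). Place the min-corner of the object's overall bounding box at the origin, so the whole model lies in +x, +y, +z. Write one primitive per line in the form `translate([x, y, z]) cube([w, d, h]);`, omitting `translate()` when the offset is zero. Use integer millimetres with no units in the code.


cube([3459, 189, 178]);


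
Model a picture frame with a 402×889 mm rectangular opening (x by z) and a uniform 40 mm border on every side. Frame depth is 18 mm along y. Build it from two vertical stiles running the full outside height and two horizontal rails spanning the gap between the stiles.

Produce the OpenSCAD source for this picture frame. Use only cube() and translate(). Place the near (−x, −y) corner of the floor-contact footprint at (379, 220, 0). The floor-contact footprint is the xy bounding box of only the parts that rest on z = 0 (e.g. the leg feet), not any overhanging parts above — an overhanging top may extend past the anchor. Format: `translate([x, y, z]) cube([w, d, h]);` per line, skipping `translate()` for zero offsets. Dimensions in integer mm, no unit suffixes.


translate([379, 220, 0]) cube([40, 18, 969]);
translate([821, 220, 0]) cube([40, 18, 969]);
translate([419, 220, 0]) cube([402, 18, 40]);
translate([419, 220, 929]) cube([402, 18, 40]);


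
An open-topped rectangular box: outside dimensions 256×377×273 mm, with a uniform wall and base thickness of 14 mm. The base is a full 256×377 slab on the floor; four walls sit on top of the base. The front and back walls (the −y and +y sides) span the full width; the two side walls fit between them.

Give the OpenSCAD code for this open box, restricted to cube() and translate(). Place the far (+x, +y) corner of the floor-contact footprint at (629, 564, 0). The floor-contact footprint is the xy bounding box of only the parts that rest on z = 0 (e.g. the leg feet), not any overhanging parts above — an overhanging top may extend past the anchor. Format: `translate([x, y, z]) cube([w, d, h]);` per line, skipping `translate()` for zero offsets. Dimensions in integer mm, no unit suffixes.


translate([373, 187, 0]) cube([256, 377, 14]);
translate([373, 187, 14]) cube([256, 14, 259]);
translate([373, 550, 14]) cube([256, 14, 259]);
translate([373, 201, 14]) cube([14, 349, 259]);
translate([615, 201, 14]) cube([14, 349, 259]);


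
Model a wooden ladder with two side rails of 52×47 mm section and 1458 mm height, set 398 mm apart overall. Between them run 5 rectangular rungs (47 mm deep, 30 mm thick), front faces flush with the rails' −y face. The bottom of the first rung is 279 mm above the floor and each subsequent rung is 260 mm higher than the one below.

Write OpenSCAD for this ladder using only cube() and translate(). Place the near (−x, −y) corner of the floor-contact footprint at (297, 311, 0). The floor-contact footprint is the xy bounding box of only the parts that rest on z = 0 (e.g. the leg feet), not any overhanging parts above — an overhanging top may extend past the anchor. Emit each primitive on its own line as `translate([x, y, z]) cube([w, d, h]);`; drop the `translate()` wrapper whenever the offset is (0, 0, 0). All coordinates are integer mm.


translate([297, 311, 0]) cube([52, 47, 1458]);
translate([643, 311, 0]) cube([52, 47, 1458]);
translate([349, 311, 279]) cube([294, 47, 30]);
translate([349, 311, 539]) cube([294, 47, 30]);
translate([349, 311, 799]) cube([294, 47, 30]);
translate([349, 311, 1059]) cube([294, 47, 30]);
translate([349, 311, 1319]) cube([294, 47, 30]);


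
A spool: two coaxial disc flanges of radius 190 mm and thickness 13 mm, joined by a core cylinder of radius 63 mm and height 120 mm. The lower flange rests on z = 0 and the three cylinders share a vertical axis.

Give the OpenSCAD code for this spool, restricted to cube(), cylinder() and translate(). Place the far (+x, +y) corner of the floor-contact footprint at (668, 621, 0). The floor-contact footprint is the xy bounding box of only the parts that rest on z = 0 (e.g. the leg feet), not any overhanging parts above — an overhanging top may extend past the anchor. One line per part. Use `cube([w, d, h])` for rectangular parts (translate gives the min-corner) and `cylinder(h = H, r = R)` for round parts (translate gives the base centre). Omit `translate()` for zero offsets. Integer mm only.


translate([478, 431, 0]) cylinder(h = 13, r = 190);
translate([478, 431, 13]) cylinder(h = 120, r = 63);
translate([478, 431, 133]) cylinder(h = 13, r = 190);


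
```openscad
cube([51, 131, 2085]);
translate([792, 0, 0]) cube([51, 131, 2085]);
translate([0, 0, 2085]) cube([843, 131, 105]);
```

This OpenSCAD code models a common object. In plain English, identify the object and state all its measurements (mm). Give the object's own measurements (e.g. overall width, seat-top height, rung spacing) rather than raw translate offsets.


A door frame. The clear opening is 741 mm wide and 2085 mm high. Two 51 mm wide jambs, 131 mm deep, stand either side of the opening from the floor to the top of the opening. A 105 mm thick head sits across the top of both jambs, spanning the full outside width of the frame.


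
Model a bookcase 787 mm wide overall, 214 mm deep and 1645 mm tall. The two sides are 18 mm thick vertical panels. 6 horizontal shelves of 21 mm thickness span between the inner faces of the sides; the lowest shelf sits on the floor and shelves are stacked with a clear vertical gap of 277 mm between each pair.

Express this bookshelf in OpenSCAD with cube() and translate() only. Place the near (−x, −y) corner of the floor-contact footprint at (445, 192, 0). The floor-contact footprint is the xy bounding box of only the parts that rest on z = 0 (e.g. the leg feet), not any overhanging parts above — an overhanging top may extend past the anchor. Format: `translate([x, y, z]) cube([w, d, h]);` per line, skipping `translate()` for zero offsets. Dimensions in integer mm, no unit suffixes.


translate([445, 192, 0]) cube([18, 214, 1645]);
translate([1214, 192, 0]) cube([18, 214, 1645]);
translate([463, 192, 0]) cube([751, 214, 21]);
translate([463, 192, 298]) cube([751, 214, 21]);
translate([463, 192, 596]) cube([751, 214, 21]);
translate([463, 192, 894]) cube([751, 214, 21]);
translate([463, 192, 1192]) cube([751, 214, 21]);
translate([463, 192, 1490]) cube([751, 214, 21]);


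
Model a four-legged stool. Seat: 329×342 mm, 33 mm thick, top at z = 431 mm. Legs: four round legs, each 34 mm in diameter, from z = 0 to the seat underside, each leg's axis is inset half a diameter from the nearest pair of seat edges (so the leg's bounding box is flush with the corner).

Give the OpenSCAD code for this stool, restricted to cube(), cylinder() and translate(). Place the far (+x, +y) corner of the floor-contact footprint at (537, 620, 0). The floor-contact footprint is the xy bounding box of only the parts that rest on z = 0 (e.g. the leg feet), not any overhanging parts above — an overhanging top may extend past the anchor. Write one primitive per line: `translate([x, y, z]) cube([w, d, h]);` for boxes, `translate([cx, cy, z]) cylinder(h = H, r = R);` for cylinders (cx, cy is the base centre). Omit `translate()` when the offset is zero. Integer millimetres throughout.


// leg_h = 431 - 33 = 398
translate([208, 278, 398]) cube([329, 342, 33]);
translate([225, 295, 0]) cylinder(h = 398, r = 17);
translate([520, 295, 0]) cylinder(h = 398, r = 17);
translate([225, 603, 0]) cylinder(h = 398, r = 17);
translate([520, 603, 0]) cylinder(h = 398, r = 17);


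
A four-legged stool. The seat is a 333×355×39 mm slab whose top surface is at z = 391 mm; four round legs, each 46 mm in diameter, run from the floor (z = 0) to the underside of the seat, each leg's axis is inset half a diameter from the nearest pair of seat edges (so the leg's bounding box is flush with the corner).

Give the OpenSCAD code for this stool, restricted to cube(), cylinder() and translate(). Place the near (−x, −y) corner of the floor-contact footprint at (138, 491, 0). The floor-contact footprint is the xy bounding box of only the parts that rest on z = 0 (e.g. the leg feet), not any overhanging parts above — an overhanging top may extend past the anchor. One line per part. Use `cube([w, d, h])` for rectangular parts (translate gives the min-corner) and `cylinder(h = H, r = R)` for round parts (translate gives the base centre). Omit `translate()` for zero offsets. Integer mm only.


translate([138, 491, 352]) cube([333, 355, 39]);
translate([161, 514, 0]) cylinder(h = 352, r = 23);
translate([448, 514, 0]) cylinder(h = 352, r = 23);
translate([161, 823, 0]) cylinder(h = 352, r = 23);
translate([448, 823, 0]) cylinder(h = 352, r = 23);


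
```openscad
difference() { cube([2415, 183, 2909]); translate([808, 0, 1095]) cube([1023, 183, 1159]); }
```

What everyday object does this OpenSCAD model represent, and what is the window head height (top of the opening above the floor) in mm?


A wall with a window opening. The window head height is 2254 mm.

A wall with a rectangular opening subtracted — a window. Sill at z = 1095, opening 1159 mm tall, so the head is at 1095 + 1159 = 2254 mm.


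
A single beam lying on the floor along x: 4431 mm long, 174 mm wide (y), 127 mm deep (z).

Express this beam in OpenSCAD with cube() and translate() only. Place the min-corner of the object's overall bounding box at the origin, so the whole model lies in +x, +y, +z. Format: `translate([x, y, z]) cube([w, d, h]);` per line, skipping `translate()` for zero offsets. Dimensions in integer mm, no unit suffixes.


cube([4431, 174, 127]);


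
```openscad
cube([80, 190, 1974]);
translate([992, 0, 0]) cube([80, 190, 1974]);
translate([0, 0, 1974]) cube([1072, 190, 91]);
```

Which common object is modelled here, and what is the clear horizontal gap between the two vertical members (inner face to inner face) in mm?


A door frame. The clear opening width is 912 mm.

Two 1974 mm tall posts with a header on top — a door frame. The left jamb is 80 mm wide at x = 0; the right jamb starts at x = 992. The clear opening is 992 − 80 = 912 mm.


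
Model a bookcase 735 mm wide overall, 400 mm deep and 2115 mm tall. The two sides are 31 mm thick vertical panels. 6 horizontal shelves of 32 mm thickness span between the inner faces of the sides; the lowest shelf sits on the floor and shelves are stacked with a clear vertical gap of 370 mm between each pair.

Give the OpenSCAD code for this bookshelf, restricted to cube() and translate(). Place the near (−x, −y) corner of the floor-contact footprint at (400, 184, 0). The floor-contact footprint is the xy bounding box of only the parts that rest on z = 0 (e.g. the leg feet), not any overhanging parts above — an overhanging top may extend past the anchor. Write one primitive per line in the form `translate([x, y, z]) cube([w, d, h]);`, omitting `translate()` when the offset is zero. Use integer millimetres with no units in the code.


translate([400, 184, 0]) cube([31, 400, 2115]);
translate([1104, 184, 0]) cube([31, 400, 2115]);
translate([431, 184, 0]) cube([673, 400, 32]);
translate([431, 184, 402]) cube([673, 400, 32]);
translate([431, 184, 804]) cube([673, 400, 32]);
translate([431, 184, 1206]) cube([673, 400, 32]);
translate([431, 184, 1608]) cube([673, 400, 32]);
translate([431, 184, 2010]) cube([673, 400, 32]);


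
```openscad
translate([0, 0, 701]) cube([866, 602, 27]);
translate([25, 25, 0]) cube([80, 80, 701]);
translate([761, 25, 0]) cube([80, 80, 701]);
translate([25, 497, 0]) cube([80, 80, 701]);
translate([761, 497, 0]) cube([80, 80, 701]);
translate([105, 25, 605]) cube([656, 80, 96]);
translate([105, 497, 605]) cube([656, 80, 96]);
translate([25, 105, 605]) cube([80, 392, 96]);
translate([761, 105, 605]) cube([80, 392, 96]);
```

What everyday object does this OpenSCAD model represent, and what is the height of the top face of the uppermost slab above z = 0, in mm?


A table. The table height is 728 mm.

A 866×602×27 slab sits at z = 701 on four 80 mm square posts — a table. The top surface is at 701 + 27 = 728 mm.


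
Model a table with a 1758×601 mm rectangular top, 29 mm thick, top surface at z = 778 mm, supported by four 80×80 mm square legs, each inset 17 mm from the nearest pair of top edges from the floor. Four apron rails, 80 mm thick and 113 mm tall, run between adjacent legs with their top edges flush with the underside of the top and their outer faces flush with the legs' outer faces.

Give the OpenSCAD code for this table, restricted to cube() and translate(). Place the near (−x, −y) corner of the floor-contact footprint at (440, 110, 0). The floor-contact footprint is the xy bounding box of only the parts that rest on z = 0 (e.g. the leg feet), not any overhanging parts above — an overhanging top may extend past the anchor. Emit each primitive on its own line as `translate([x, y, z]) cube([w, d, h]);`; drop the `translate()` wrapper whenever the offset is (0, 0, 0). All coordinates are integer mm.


// leg_h = 778 - 29 = 749
// apron z = 749 - 113 = 636
translate([423, 93, 749]) cube([1758, 601, 29]);
translate([440, 110, 0]) cube([80, 80, 749]);
translate([2084, 110, 0]) cube([80, 80, 749]);
translate([440, 597, 0]) cube([80, 80, 749]);
translate([2084, 597, 0]) cube([80, 80, 749]);
translate([520, 110, 636]) cube([1564, 80, 113]);
translate([520, 597, 636]) cube([1564, 80, 113]);
translate([440, 190, 636]) cube([80, 407, 113]);
translate([2084, 190, 636]) cube([80, 407, 113]);


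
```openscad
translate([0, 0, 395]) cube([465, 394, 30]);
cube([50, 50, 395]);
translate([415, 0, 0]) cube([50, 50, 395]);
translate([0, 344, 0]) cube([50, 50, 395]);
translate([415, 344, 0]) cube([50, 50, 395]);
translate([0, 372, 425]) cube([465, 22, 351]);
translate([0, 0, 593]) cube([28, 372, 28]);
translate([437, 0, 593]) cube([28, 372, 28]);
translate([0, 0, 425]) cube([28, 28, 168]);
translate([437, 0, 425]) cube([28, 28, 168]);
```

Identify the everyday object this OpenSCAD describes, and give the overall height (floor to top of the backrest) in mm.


A chair. The overall height is 776 mm.

A slab on four corner posts with a tall panel at the back — a chair. The seat slab sits at z = 395 with thickness 30, and the 351 mm backrest starts at the seat top, so the overall height is 395 + 30 + 351 = 776 mm.


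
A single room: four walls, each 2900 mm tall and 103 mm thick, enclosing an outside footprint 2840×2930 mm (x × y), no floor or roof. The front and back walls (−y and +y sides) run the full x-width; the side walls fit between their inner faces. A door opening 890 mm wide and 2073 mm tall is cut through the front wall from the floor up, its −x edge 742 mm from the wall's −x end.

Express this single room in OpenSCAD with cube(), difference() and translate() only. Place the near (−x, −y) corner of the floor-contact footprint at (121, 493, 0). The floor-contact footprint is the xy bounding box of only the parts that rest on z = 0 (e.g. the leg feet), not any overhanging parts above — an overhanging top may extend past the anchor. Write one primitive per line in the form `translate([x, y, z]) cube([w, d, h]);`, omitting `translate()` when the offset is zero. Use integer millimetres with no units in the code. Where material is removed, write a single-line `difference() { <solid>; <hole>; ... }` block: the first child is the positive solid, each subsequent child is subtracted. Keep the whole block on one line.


difference() { translate([121, 493, 0]) cube([2840, 103, 2900]); translate([863, 493, 0]) cube([890, 103, 2073]); }
translate([121, 3320, 0]) cube([2840, 103, 2900]);
translate([121, 596, 0]) cube([103, 2724, 2900]);
translate([2858, 596, 0]) cube([103, 2724, 2900]);


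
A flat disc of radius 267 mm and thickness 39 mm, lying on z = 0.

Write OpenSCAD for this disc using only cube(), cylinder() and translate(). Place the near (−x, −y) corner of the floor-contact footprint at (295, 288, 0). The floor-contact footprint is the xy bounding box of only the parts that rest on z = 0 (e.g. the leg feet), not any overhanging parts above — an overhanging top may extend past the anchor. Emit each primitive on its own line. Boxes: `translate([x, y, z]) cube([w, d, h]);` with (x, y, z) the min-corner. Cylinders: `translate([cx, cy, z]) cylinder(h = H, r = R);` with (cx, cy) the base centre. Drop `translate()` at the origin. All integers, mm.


translate([562, 555, 0]) cylinder(h = 39, r = 267);


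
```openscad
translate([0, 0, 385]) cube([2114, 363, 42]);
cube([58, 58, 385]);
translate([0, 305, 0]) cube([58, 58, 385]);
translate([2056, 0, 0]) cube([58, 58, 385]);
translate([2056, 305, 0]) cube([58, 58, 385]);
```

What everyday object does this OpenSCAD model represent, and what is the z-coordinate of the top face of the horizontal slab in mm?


A bench. The seat-top height is 427 mm.

A long slab on four corner posts — a bench. The slab sits at z = 385 with thickness 42, so the top is 385 + 42 = 427 mm.


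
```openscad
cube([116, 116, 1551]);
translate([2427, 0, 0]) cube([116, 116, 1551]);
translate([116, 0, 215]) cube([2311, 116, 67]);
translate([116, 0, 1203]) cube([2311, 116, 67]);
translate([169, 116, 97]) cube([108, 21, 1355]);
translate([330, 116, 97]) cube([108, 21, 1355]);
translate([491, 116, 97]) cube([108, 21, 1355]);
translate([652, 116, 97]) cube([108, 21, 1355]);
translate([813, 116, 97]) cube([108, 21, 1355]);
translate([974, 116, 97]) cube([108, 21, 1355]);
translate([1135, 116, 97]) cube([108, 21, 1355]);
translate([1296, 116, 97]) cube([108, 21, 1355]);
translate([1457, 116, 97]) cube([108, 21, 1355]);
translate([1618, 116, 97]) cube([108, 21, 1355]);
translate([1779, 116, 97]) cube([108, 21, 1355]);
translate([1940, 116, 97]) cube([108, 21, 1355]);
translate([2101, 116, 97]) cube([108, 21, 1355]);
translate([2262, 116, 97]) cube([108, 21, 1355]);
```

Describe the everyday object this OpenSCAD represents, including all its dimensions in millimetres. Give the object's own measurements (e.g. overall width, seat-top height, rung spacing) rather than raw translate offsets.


A fence section. Two 116×116 mm posts, 1551 mm tall, stand on the floor with a clear span of 2311 mm between their inner faces. Two horizontal rails of 116×67 mm section span the gap between the posts with their undersides at z = 215 mm and z = 1203 mm, flush with the posts' −y face. 14 pickets, each 108 mm wide, 21 mm thick and 1355 mm tall, are fixed to the +y face of the rails with their bottoms at z = 97 mm, spaced across the span with a 53 mm gap after the −x post and between neighbouring pickets, with 57 mm left before the +x post.


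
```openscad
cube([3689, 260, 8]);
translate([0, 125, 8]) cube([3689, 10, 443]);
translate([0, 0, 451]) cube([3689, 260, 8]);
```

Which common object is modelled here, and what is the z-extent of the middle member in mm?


An I-beam. The web height is 443 mm.

Two wide flanges with a thin centred web — an I-beam. Overall 459 mm minus two 8 mm flanges gives a web of 459 − 2·8 = 443 mm.


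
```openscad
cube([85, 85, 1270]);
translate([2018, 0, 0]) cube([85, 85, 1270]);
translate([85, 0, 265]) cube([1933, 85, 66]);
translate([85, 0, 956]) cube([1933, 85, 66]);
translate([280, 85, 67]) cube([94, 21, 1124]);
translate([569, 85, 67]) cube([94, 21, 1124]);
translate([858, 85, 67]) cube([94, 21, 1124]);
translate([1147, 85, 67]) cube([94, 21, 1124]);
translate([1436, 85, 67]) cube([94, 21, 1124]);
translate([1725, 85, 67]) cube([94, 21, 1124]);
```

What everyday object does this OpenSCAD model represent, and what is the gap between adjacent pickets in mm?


A fence section. The picket gap is 195 mm.

Two posts, two rails, 6 pickets — a fence section. Span 1933 mm holds 6 pickets of 94 mm with 7 equal gaps: ⌊(1933 − 6·94) / 7⌋ = 195 mm.


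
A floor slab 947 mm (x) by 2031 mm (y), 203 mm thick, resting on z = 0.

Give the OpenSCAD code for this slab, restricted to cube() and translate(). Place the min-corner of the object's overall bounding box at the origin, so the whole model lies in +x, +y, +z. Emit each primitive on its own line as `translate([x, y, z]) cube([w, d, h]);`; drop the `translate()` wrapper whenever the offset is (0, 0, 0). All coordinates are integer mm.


cube([947, 2031, 203]);


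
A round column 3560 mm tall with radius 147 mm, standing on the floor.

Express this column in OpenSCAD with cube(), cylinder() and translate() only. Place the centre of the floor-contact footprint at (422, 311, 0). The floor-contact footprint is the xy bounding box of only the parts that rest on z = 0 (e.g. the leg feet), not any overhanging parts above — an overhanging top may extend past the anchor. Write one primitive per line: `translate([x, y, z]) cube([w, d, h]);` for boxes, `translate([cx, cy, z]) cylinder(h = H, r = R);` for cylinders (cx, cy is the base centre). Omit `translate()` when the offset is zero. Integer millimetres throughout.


translate([422, 311, 0]) cylinder(h = 3560, r = 147);


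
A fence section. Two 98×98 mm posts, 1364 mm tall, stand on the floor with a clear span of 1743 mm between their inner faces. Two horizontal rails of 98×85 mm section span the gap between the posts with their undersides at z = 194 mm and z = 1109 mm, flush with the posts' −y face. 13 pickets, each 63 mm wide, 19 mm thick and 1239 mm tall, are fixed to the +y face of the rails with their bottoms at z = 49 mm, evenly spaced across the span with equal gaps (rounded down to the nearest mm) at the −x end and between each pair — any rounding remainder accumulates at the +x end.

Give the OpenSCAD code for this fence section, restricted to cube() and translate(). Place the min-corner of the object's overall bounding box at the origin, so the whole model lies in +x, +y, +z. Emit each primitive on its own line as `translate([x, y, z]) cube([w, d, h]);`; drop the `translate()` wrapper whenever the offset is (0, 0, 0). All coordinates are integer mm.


cube([98, 98, 1364]);
translate([1841, 0, 0]) cube([98, 98, 1364]);
translate([98, 0, 194]) cube([1743, 98, 85]);
translate([98, 0, 1109]) cube([1743, 98, 85]);
translate([164, 98, 49]) cube([63, 19, 1239]);
translate([293, 98, 49]) cube([63, 19, 1239]);
translate([422, 98, 49]) cube([63, 19, 1239]);
translate([551, 98, 49]) cube([63, 19, 1239]);
translate([680, 98, 49]) cube([63, 19, 1239]);
translate([809, 98, 49]) cube([63, 19, 1239]);
translate([938, 98, 49]) cube([63, 19, 1239]);
translate([1067, 98, 49]) cube([63, 19, 1239]);
translate([1196, 98, 49]) cube([63, 19, 1239]);
translate([1325, 98, 49]) cube([63, 19, 1239]);
translate([1454, 98, 49]) cube([63, 19, 1239]);
translate([1583, 98, 49]) cube([63, 19, 1239]);
translate([1712, 98, 49]) cube([63, 19, 1239]);


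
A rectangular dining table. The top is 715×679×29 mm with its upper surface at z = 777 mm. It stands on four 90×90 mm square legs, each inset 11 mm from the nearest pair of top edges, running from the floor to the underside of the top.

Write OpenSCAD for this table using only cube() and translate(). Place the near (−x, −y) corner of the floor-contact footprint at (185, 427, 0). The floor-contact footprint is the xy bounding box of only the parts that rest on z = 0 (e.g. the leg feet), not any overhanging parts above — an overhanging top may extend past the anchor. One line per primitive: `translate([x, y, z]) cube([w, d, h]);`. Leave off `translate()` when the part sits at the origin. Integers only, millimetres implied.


// leg_h = 777 - 29 = 748
translate([174, 416, 748]) cube([715, 679, 29]);
translate([185, 427, 0]) cube([90, 90, 748]);
translate([788, 427, 0]) cube([90, 90, 748]);
translate([185, 994, 0]) cube([90, 90, 748]);
translate([788, 994, 0]) cube([90, 90, 748]);


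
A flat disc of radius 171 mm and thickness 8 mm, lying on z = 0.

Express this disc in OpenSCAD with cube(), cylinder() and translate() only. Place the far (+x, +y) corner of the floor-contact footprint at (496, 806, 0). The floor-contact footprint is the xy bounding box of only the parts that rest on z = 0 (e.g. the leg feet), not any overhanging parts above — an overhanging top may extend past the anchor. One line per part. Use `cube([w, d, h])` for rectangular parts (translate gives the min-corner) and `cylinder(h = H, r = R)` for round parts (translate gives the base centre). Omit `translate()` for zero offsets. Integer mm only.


translate([325, 635, 0]) cylinder(h = 8, r = 171);


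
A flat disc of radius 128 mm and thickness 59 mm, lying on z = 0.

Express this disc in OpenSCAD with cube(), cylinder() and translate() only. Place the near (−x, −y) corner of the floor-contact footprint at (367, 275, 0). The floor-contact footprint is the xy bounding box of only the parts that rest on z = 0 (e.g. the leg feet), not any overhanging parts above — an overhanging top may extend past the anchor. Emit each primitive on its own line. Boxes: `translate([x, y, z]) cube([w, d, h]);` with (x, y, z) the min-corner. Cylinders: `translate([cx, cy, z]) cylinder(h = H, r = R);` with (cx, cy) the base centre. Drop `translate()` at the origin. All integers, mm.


translate([495, 403, 0]) cylinder(h = 59, r = 128);


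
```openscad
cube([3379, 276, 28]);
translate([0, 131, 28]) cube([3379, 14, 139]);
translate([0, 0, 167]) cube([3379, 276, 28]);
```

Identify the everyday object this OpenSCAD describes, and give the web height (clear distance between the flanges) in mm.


An I-beam. The web height is 139 mm.

Two wide flanges with a thin centred web — an I-beam. Overall 195 mm minus two 28 mm flanges gives a web of 195 − 2·28 = 139 mm.


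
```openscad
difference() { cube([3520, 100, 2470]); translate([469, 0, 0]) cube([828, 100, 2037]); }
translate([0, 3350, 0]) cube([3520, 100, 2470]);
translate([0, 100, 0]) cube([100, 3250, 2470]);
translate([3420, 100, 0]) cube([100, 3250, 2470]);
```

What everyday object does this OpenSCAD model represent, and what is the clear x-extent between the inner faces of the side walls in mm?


A single room. The interior width is 3320 mm.

Four walls enclosing a rectangle with a door in the front wall — a room. Outside width 3520 minus two 100 mm walls gives 3320 mm.


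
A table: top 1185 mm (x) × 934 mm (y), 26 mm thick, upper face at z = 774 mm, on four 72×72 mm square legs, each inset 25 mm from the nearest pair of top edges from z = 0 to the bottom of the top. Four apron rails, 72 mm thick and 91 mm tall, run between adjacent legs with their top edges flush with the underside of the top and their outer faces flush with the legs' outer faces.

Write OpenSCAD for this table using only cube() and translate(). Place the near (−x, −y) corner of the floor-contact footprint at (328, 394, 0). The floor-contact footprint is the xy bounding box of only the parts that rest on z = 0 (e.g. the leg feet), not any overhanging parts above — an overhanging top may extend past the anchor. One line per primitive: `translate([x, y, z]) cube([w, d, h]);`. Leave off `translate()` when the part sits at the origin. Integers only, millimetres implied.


translate([303, 369, 748]) cube([1185, 934, 26]);
translate([328, 394, 0]) cube([72, 72, 748]);
translate([1391, 394, 0]) cube([72, 72, 748]);
translate([328, 1206, 0]) cube([72, 72, 748]);
translate([1391, 1206, 0]) cube([72, 72, 748]);
translate([400, 394, 657]) cube([991, 72, 91]);
translate([400, 1206, 657]) cube([991, 72, 91]);
translate([328, 466, 657]) cube([72, 740, 91]);
translate([1391, 466, 657]) cube([72, 740, 91]);


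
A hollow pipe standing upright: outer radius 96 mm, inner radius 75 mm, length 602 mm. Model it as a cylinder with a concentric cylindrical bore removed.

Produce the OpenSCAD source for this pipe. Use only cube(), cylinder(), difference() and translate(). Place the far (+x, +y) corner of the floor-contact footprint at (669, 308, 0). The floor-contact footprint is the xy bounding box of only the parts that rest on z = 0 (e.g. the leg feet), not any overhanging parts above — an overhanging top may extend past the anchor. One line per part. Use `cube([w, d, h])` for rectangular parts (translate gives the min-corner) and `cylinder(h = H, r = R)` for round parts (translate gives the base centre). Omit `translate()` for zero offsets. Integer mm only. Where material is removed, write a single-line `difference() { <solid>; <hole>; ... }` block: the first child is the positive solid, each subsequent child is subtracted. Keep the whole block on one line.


difference() { translate([573, 212, 0]) cylinder(h = 602, r = 96); translate([573, 212, 0]) cylinder(h = 602, r = 75); }


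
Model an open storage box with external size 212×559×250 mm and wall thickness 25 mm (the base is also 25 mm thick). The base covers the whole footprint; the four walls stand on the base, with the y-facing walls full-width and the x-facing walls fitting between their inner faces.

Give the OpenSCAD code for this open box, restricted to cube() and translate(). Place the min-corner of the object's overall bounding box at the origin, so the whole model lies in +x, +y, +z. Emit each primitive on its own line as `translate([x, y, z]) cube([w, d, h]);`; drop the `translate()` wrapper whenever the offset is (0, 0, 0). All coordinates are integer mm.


cube([212, 559, 25]);
translate([0, 0, 25]) cube([212, 25, 225]);
translate([0, 534, 25]) cube([212, 25, 225]);
translate([0, 25, 25]) cube([25, 509, 225]);
translate([187, 25, 25]) cube([25, 509, 225]);


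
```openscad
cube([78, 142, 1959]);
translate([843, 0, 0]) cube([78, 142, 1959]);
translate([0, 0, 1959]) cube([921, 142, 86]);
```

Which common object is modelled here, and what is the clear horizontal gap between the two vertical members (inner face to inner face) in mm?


A door frame. The clear opening width is 765 mm.

Two 1959 mm tall posts with a header on top — a door frame. The left jamb is 78 mm wide at x = 0; the right jamb starts at x = 843. The clear opening is 843 − 78 = 765 mm.
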